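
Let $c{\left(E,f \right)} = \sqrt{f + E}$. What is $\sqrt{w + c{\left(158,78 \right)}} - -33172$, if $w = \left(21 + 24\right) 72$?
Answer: $33172 + \sqrt{3240 + 2 \sqrt{59}} \approx 33229.0$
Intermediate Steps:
$w = 3240$ ($w = 45 \cdot 72 = 3240$)
$c{\left(E,f \right)} = \sqrt{E + f}$
$\sqrt{w + c{\left(158,78 \right)}} - -33172 = \sqrt{3240 + \sqrt{158 + 78}} - -33172 = \sqrt{3240 + \sqrt{236}} + 33172 = \sqrt{3240 + 2 \sqrt{59}} + 33172 = 33172 + \sqrt{3240 + 2 \sqrt{59}}$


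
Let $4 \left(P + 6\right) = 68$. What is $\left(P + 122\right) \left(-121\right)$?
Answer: $-16093$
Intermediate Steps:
$P = 11$ ($P = -6 + \frac{1}{4} \cdot 68 = -6 + 17 = 11$)
$\left(P + 122\right) \left(-121\right) = \left(11 + 122\right) \left(-121\right) = 133 \left(-121\right) = -16093$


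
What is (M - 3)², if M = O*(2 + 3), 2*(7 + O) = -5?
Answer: 10201/4 ≈ 2550.3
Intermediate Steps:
O = -19/2 (O = -7 + (½)*(-5) = -7 - 5/2 = -19/2 ≈ -9.5000)
M = -95/2 (M = -19*(2 + 3)/2 = -19/2*5 = -95/2 ≈ -47.500)
(M - 3)² = (-95/2 - 3)² = (-101/2)² = 10201/4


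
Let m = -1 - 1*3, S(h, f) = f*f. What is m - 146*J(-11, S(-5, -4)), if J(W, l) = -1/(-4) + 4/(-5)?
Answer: 763/10 ≈ 76.300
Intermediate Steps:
S(h, f) = f**2
m = -4 (m = -1 - 3 = -4)
J(W, l) = -11/20 (J(W, l) = -1*(-1/4) + 4*(-1/5) = 1/4 - 4/5 = -11/20)
m - 146*J(-11, S(-5, -4)) = -4 - 146*(-11/20) = -4 + 803/10 = 763/10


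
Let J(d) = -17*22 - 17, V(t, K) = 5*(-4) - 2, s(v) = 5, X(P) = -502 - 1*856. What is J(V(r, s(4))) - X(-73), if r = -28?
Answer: 967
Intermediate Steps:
X(P) = -1358 (X(P) = -502 - 856 = -1358)
V(t, K) = -22 (V(t, K) = -20 - 2 = -22)
J(d) = -391 (J(d) = -374 - 17 = -391)
J(V(r, s(4))) - X(-73) = -391 - 1*(-1358) = -391 + 1358 = 967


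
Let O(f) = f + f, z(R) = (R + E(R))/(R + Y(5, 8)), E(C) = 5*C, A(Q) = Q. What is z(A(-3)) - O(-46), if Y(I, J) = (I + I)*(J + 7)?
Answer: 4502/49 ≈ 91.878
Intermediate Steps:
Y(I, J) = 2*I*(7 + J) (Y(I, J) = (2*I)*(7 + J) = 2*I*(7 + J))
z(R) = 6*R/(150 + R) (z(R) = (R + 5*R)/(R + 2*5*(7 + 8)) = (6*R)/(R + 2*5*15) = (6*R)/(R + 150) = (6*R)/(150 + R) = 6*R/(150 + R))
O(f) = 2*f
z(A(-3)) - O(-46) = 6*(-3)/(150 - 3) - 2*(-46) = 6*(-3)/147 - 1*(-92) = 6*(-3)*(1/147) + 92 = -6/49 + 92 = 4502/49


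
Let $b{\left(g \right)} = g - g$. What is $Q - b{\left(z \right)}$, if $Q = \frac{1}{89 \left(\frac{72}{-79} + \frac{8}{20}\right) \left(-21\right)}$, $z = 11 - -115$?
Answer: $\frac{395}{377538} \approx 0.0010463$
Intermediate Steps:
$z = 126$ ($z = 11 + 115 = 126$)
$b{\left(g \right)} = 0$
$Q = \frac{395}{377538}$ ($Q = \frac{1}{89 \left(72 \left(- \frac{1}{79}\right) + 8 \cdot \frac{1}{20}\right) \left(-21\right)} = \frac{1}{89 \left(- \frac{72}{79} + \frac{2}{5}\right) \left(-21\right)} = \frac{1}{89 \left(- \frac{202}{395}\right) \left(-21\right)} = \frac{1}{\left(- \frac{17978}{395}\right) \left(-21\right)} = \frac{1}{\frac{377538}{395}} = \frac{395}{377538} \approx 0.0010463$)
$Q - b{\left(z \right)} = \frac{395}{377538} - 0 = \frac{395}{377538} + 0 = \frac{395}{377538}$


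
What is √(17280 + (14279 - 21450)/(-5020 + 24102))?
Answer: √6291903833698/19082 ≈ 131.45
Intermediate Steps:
√(17280 + (14279 - 21450)/(-5020 + 24102)) = √(17280 - 7171/19082) = √(329729789/19082) = √6291903833698/19082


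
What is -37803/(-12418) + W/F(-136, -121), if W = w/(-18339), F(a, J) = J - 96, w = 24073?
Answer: 21534051229/7059744762 ≈ 3.0503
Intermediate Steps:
F(a, J) = -96 + J
W = -24073/18339 (W = 24073/(-18339) = 24073*(-1/18339) = -24073/18339 ≈ -1.3127)
-37803/(-12418) + W/F(-136, -121) = -37803/(-12418) - 24073/(18339*(-96 - 121)) = -37803*(-1/12418) - 24073/18339/(-217) = 37803/12418 - 24073/18339*(-1/217) = 37803/12418 + 3439/568509 = 21534051229/7059744762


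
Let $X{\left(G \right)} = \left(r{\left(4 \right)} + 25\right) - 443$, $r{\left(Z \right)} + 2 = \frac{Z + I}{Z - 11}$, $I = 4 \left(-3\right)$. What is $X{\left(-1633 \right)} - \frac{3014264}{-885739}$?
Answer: $- \frac{2575886900}{6200173} \approx -415.45$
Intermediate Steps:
$I = -12$
$r{\left(Z \right)} = -2 + \frac{-12 + Z}{-11 + Z}$ ($r{\left(Z \right)} = -2 + \frac{Z - 12}{Z - 11} = -2 + \frac{-12 + Z}{-11 + Z}$)
$X{\left(G \right)} = - \frac{2932}{7}$ ($X{\left(G \right)} = \left(\frac{10 - 4}{-11 + 4} + 25\right) - 443 = \left(\frac{10 - 4}{-7} + 25\right) - 443 = \left(\left(- \frac{1}{7}\right) 6 + 25\right) - 443 = \left(- \frac{6}{7} + 25\right) - 443 = \frac{169}{7} - 443 = - \frac{2932}{7}$)
$X{\left(-1633 \right)} - \frac{3014264}{-885739} = - \frac{2932}{7} - \frac{3014264}{-885739} = - \frac{2932}{7} - 3014264 \left(- \frac{1}{885739}\right) = - \frac{2932}{7} - - \frac{3014264}{885739} = - \frac{2932}{7} + \frac{3014264}{885739} = - \frac{2575886900}{6200173}$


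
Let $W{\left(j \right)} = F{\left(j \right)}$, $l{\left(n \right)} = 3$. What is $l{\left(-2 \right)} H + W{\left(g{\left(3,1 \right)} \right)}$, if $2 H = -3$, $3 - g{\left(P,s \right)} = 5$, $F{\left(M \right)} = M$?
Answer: $- \frac{13}{2} \approx -6.5$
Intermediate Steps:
$g{\left(P,s \right)} = -2$ ($g{\left(P,s \right)} = 3 - 5 = -2$)
$W{\left(j \right)} = j$
$H = - \frac{3}{2}$ ($H = \frac{1}{2} \left(-3\right) = - \frac{3}{2} \approx -1.5$)
$l{\left(-2 \right)} H + W{\left(g{\left(3,1 \right)} \right)} = 3 \left(- \frac{3}{2}\right) - 2 = - \frac{9}{2} - 2 = - \frac{13}{2}$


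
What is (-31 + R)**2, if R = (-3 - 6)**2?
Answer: 2500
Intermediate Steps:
R = 81 (R = (-9)**2 = 81)
(-31 + R)**2 = (-31 + 81)**2 = 50**2 = 2500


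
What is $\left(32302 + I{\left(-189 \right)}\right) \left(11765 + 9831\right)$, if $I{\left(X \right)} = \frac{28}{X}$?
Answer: $\frac{18834951400}{27} \approx 6.9759 \cdot 10^{8}$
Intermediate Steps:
$\left(32302 + I{\left(-189 \right)}\right) \left(11765 + 9831\right) = \left(32302 + \frac{28}{-189}\right) \left(11765 + 9831\right) = \left(32302 + 28 \left(- \frac{1}{189}\right)\right) 21596 = \left(32302 - \frac{4}{27}\right) 21596 = \frac{872150}{27} \cdot 21596 = \frac{18834951400}{27}$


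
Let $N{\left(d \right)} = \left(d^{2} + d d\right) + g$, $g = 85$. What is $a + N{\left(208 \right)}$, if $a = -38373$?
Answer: $48240$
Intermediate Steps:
$N{\left(d \right)} = 85 + 2 d^{2}$ ($N{\left(d \right)} = \left(d^{2} + d d\right) + 85 = \left(d^{2} + d^{2}\right) + 85 = 2 d^{2} + 85 = 85 + 2 d^{2}$)
$a + N{\left(208 \right)} = -38373 + \left(85 + 2 \cdot 208^{2}\right) = -38373 + \left(85 + 2 \cdot 43264\right) = -38373 + \left(85 + 86528\right) = -38373 + 86613 = 48240$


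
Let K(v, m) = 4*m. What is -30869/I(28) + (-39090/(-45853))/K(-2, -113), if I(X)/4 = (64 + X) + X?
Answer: -159948987841/2487066720 ≈ -64.312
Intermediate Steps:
I(X) = 256 + 8*X (I(X) = 4*((64 + X) + X) = 4*(64 + 2*X) = 256 + 8*X)
-30869/I(28) + (-39090/(-45853))/K(-2, -113) = -30869/(256 + 8*28) + (-39090/(-45853))/((4*(-113))) = -30869/(256 + 224) - 39090*(-1/45853)/(-452) = -30869/480 + (39090/45853)*(-1/452) = -30869*1/480 - 19545/10362778 = -30869/480 - 19545/10362778 = -159948987841/2487066720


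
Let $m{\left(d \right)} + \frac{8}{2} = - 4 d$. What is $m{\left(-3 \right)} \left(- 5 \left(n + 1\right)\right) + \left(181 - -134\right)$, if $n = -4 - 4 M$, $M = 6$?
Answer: $1395$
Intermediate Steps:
$m{\left(d \right)} = -4 - 4 d$
$n = -28$ ($n = -4 - 24 = -28$)
$m{\left(-3 \right)} \left(- 5 \left(n + 1\right)\right) + \left(181 - -134\right) = \left(-4 - -12\right) \left(- 5 \left(-28 + 1\right)\right) + \left(181 - -134\right) = \left(-4 + 12\right) \left(\left(-5\right) \left(-27\right)\right) + \left(181 + 134\right) = 8 \cdot 135 + 315 = 1080 + 315 = 1395$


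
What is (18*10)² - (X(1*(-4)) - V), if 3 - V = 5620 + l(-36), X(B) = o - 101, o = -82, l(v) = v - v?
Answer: 26966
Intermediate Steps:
l(v) = 0
X(B) = -183 (X(B) = -82 - 101 = -183)
V = -5617 (V = 3 - (5620 + 0) = 3 - 1*5620 = 3 - 5620 = -5617)
(18*10)² - (X(1*(-4)) - V) = (18*10)² - (-183 - 1*(-5617)) = 180² - (-183 + 5617) = 32400 - 1*5434 = 32400 - 5434 = 26966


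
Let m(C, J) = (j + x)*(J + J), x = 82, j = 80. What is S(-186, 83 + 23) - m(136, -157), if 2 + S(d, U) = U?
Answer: 50972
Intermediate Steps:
m(C, J) = 324*J (m(C, J) = (80 + 82)*(J + J) = 162*(2*J) = 324*J)
S(d, U) = -2 + U
S(-186, 83 + 23) - m(136, -157) = (-2 + (83 + 23)) - 324*(-157) = (-2 + 106) - 1*(-50868) = 104 + 50868 = 50972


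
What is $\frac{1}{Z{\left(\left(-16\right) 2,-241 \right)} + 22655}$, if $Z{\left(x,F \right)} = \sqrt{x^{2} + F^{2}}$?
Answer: $\frac{4531}{102637984} - \frac{\sqrt{59105}}{513189920} \approx 4.3672 \cdot 10^{-5}$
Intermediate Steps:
$Z{\left(x,F \right)} = \sqrt{F^{2} + x^{2}}$
$\frac{1}{Z{\left(\left(-16\right) 2,-241 \right)} + 22655} = \frac{1}{\sqrt{\left(-241\right)^{2} + \left(\left(-16\right) 2\right)^{2}} + 22655} = \frac{1}{\sqrt{58081 + \left(-32\right)^{2}} + 22655} = \frac{1}{\sqrt{58081 + 1024} + 22655} = \frac{1}{\sqrt{59105} + 22655} = \frac{1}{22655 + \sqrt{59105}}$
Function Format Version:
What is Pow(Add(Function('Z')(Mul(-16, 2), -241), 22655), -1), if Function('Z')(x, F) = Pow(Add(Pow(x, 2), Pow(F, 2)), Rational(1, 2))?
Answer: Add(Rational(4531, 102637984), Mul(Rational(-1, 513189920), Pow(59105, Rational(1, 2)))) ≈ 4.3672e-5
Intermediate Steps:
Function('Z')(x, F) = Pow(Add(Pow(F, 2), Pow(x, 2)), Rational(1, 2))
Pow(Add(Function('Z')(Mul(-16, 2), -241), 22655), -1) = Pow(Add(Pow(Add(Pow(-241, 2), Pow(Mul(-16, 2), 2)), Rational(1, 2)), 22655), -1) = Pow(Add(Pow(Add(58081, Pow(-32, 2)), Rational(1, 2)), 22655), -1) = Pow(Add(Pow(Add(58081, 1024), Rational(1, 2)), 22655), -1) = Pow(Add(Pow(59105, Rational(1, 2)), 22655), -1) = Pow(Add(22655, Pow(59105, Rational(1, 2))), -1)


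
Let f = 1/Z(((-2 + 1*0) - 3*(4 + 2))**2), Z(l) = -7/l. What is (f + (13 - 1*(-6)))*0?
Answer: 0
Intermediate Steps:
f = -400/7 (f = 1/(-7/((-2 + 1*0) - 3*(4 + 2))**2) = 1/(-7/((-2 + 0) - 3*6)**2) = 1/(-7/(-2 - 18)**2) = 1/(-7/((-20)**2)) = 1/(-7/400) = -400/7 ≈ -57.143)
(f + (13 - 1*(-6)))*0 = (-400/7 + (13 - 1*(-6)))*0 = (-400/7 + (13 + 6))*0 = (-400/7 + 19)*0 = -267/7*0 = 0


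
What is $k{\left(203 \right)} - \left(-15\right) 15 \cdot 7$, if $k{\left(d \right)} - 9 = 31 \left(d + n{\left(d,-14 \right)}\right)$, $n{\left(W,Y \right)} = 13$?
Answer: $8280$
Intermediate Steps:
$k{\left(d \right)} = 412 + 31 d$ ($k{\left(d \right)} = 9 + 31 \left(d + 13\right) = 9 + 31 \left(13 + d\right) = 9 + \left(403 + 31 d\right) = 412 + 31 d$)
$k{\left(203 \right)} - \left(-15\right) 15 \cdot 7 = \left(412 + 31 \cdot 203\right) - \left(-15\right) 15 \cdot 7 = \left(412 + 6293\right) - \left(-225\right) 7 = 6705 - -1575 = 6705 + 1575 = 8280$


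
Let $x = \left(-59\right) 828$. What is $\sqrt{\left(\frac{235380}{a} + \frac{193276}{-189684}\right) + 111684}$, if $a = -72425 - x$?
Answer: $\frac{\sqrt{128141975796761941685}}{33874401} \approx 334.18$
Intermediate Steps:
$x = -48852$
$a = -23573$ ($a = -72425 - -48852 = -72425 + 48852 = -23573$)
$\sqrt{\left(\frac{235380}{a} + \frac{193276}{-189684}\right) + 111684} = \sqrt{\left(\frac{235380}{-23573} + \frac{193276}{-189684}\right) + 111684} = \sqrt{\left(235380 \left(- \frac{1}{23573}\right) + 193276 \left(- \frac{1}{189684}\right)\right) + 111684} = \sqrt{\left(- \frac{235380}{23573} - \frac{48319}{47421}\right) + 111684} = \sqrt{- \frac{1118270797}{101623203} + 111684} = \sqrt{\frac{11348567533055}{101623203}} = \frac{\sqrt{128141975796761941685}}{33874401}$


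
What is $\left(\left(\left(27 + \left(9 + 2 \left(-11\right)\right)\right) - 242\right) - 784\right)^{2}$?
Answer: $1024144$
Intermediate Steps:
$\left(\left(\left(27 + \left(9 + 2 \left(-11\right)\right)\right) - 242\right) - 784\right)^{2} = \left(\left(\left(27 + \left(9 - 22\right)\right) - 242\right) - 784\right)^{2} = \left(\left(\left(27 - 13\right) - 242\right) - 784\right)^{2} = \left(\left(14 - 242\right) - 784\right)^{2} = \left(-228 - 784\right)^{2} = \left(-1012\right)^{2} = 1024144$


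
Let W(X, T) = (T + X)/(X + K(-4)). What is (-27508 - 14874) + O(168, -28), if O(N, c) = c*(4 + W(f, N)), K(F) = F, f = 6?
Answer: -44930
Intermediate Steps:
W(X, T) = (T + X)/(-4 + X) (W(X, T) = (T + X)/(X - 4) = (T + X)/(-4 + X))
O(N, c) = c*(7 + N/2) (O(N, c) = c*(4 + (N + 6)/(-4 + 6)) = c*(4 + (6 + N)/2) = c*(4 + (3 + N/2)) = c*(7 + N/2))
(-27508 - 14874) + O(168, -28) = (-27508 - 14874) + (½)*(-28)*(14 + 168) = -42382 + (½)*(-28)*182 = -42382 - 2548 = -44930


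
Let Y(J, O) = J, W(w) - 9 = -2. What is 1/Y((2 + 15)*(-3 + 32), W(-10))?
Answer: 1/493 ≈ 0.0020284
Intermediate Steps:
W(w) = 7 (W(w) = 9 - 2 = 7)
1/Y((2 + 15)*(-3 + 32), W(-10)) = 1/((2 + 15)*(-3 + 32)) = 1/(17*29) = 1/493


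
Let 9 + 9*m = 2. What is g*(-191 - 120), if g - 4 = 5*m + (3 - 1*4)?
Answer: 2488/9 ≈ 276.44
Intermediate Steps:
m = -7/9 (m = -1 + (⅑)*2 = -1 + 2/9 = -7/9 ≈ -0.77778)
g = -8/9 (g = 4 + (5*(-7/9) + (3 - 1*4)) = 4 + (-35/9 + (3 - 4)) = 4 + (-35/9 - 1) = 4 - 44/9 = -8/9 ≈ -0.88889)
g*(-191 - 120) = -8*(-191 - 120)/9 = -8/9*(-311) = 2488/9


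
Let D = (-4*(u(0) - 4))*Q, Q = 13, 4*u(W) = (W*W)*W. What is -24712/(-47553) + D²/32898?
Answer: 159461576/86911033 ≈ 1.8348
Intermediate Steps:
u(W) = W³/4 (u(W) = ((W*W)*W)/4 = (W²*W)/4 = W³/4)
D = 208 (D = -4*((¼)*0³ - 4)*13 = -4*((¼)*0 - 4)*13 = -4*(0 - 4)*13 = -4*(-4)*13 = 16*13 = 208)
-24712/(-47553) + D²/32898 = -24712/(-47553) + 208²/32898 = -24712*(-1/47553) + 43264*(1/32898) = 24712/47553 + 21632/16449 = 159461576/86911033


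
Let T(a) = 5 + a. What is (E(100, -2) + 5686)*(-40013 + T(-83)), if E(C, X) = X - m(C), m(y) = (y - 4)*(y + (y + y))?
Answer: 926743556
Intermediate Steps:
m(y) = 3*y*(-4 + y) (m(y) = (-4 + y)*(y + 2*y) = (-4 + y)*(3*y) = 3*y*(-4 + y))
E(C, X) = X - 3*C*(-4 + C)
(E(100, -2) + 5686)*(-40013 + T(-83)) = ((-2 - 3*100*(-4 + 100)) + 5686)*(-40013 + (5 - 83)) = ((-2 - 3*100*96) + 5686)*(-40013 - 78) = ((-2 - 28800) + 5686)*(-40091) = (-28802 + 5686)*(-40091) = -23116*(-40091) = 926743556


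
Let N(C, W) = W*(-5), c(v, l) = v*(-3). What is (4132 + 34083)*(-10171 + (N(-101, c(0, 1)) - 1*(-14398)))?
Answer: 161534805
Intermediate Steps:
c(v, l) = -3*v
N(C, W) = -5*W
(4132 + 34083)*(-10171 + (N(-101, c(0, 1)) - 1*(-14398))) = (4132 + 34083)*(-10171 + (-(-15)*0 - 1*(-14398))) = 38215*(-10171 + (-5*0 + 14398)) = 38215*(-10171 + (0 + 14398)) = 38215*(-10171 + 14398) = 38215*4227 = 161534805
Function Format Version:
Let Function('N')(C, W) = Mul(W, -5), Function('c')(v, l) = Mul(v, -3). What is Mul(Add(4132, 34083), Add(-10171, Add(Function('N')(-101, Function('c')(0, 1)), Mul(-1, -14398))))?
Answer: 161534805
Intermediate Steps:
Function('c')(v, l) = Mul(-3, v)
Function('N')(C, W) = Mul(-5, W)
Mul(Add(4132, 34083), Add(-10171, Add(Function('N')(-101, Function('c')(0, 1)), Mul(-1, -14398)))) = Mul(Add(4132, 34083), Add(-10171, Add(Mul(-5, Mul(-3, 0)), Mul(-1, -14398)))) = Mul(38215, Add(-10171, Add(Mul(-5, 0), 14398))) = Mul(38215, Add(-10171, Add(0, 14398))) = Mul(38215, Add(-10171, 14398)) = Mul(38215, 4227) = 161534805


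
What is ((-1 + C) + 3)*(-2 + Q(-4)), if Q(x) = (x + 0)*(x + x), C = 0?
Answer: 60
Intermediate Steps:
Q(x) = 2*x**2 (Q(x) = x*(2*x) = 2*x**2)
((-1 + C) + 3)*(-2 + Q(-4)) = ((-1 + 0) + 3)*(-2 + 2*(-4)**2) = (-1 + 3)*(-2 + 2*16) = 2*(-2 + 32) = 2*30 = 60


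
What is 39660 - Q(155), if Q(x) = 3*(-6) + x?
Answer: 39523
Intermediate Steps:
Q(x) = -18 + x
39660 - Q(155) = 39660 - (-18 + 155) = 39660 - 1*137 = 39660 - 137 = 39523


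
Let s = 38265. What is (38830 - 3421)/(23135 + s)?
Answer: 35409/61400 ≈ 0.57669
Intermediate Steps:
(38830 - 3421)/(23135 + s) = (38830 - 3421)/(23135 + 38265) = 35409/61400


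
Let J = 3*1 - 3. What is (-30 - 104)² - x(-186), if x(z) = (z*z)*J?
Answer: 17956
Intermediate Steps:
J = 0 (J = 3 - 3 = 0)
x(z) = 0 (x(z) = (z*z)*0 = z²*0 = 0)
(-30 - 104)² - x(-186) = (-30 - 104)² - 1*0 = (-134)² + 0 = 17956 + 0 = 17956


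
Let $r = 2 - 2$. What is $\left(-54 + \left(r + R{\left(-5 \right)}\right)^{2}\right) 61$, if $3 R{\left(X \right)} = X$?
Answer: $- \frac{28121}{9} \approx -3124.6$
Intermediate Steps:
$r = 0$
$R{\left(X \right)} = \frac{X}{3}$
$\left(-54 + \left(r + R{\left(-5 \right)}\right)^{2}\right) 61 = \left(-54 + \left(0 + \frac{1}{3} \left(-5\right)\right)^{2}\right) 61 = \left(-54 + \left(0 - \frac{5}{3}\right)^{2}\right) 61 = \left(-54 + \left(- \frac{5}{3}\right)^{2}\right) 61 = \left(-54 + \frac{25}{9}\right) 61 = \left(- \frac{461}{9}\right) 61 = - \frac{28121}{9}$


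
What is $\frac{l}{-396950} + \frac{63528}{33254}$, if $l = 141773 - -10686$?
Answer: $\frac{10073784007}{6600087650} \approx 1.5263$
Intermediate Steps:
$l = 152459$ ($l = 141773 + 10686 = 152459$)
$\frac{l}{-396950} + \frac{63528}{33254} = \frac{152459}{-396950} + \frac{63528}{33254} = 152459 \left(- \frac{1}{396950}\right) + 63528 \cdot \frac{1}{33254} = - \frac{152459}{396950} + \frac{31764}{16627} = \frac{10073784007}{6600087650}$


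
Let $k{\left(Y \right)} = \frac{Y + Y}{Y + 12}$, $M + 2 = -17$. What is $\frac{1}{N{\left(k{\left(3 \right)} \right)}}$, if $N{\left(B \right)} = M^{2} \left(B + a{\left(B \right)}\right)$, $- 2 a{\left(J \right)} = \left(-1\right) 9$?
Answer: $\frac{10}{17689} \approx 0.00056532$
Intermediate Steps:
$M = -19$ ($M = -2 - 17 = -19$)
$k{\left(Y \right)} = \frac{2 Y}{12 + Y}$
$a{\left(J \right)} = \frac{9}{2}$ ($a{\left(J \right)} = - \frac{\left(-1\right) 9}{2} = \left(- \frac{1}{2}\right) \left(-9\right) = \frac{9}{2}$)
$N{\left(B \right)} = \frac{3249}{2} + 361 B$ ($N{\left(B \right)} = \left(-19\right)^{2} \left(B + \frac{9}{2}\right) = 361 \left(\frac{9}{2} + B\right) = \frac{3249}{2} + 361 B$)
$\frac{1}{N{\left(k{\left(3 \right)} \right)}} = \frac{1}{\frac{3249}{2} + 361 \cdot 2 \cdot 3 \frac{1}{12 + 3}} = \frac{1}{\frac{3249}{2} + 361 \cdot 2 \cdot 3 \cdot \frac{1}{15}} = \frac{1}{\frac{3249}{2} + 361 \cdot \frac{2}{5}} = \frac{1}{\frac{3249}{2} + \frac{722}{5}} = \frac{1}{\frac{17689}{10}} = \frac{10}{17689}$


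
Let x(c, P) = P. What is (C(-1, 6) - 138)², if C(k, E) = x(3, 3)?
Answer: 18225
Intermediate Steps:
C(k, E) = 3
(C(-1, 6) - 138)² = (3 - 138)² = (-135)² = 18225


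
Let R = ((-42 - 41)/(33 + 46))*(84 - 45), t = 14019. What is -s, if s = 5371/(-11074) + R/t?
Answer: 1994744803/4088155358 ≈ 0.48793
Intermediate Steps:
R = -3237/79 (R = -83/79*39 = -3237/79 ≈ -40.975)
s = -1994744803/4088155358 (s = 5371/(-11074) - 3237/79/14019 = 5371*(-1/11074) - 3237/79*1/14019 = -5371/11074 - 1079/369167 = -1994744803/4088155358 ≈ -0.48793)
-s = -1*(-1994744803/4088155358) = 1994744803/4088155358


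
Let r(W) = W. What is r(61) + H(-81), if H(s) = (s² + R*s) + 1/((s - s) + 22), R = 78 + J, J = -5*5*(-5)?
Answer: -216061/22 ≈ -9821.0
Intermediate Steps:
J = 125 (J = -25*(-5) = 125)
R = 203 (R = 78 + 125 = 203)
H(s) = 1/22 + s² + 203*s (H(s) = (s² + 203*s) + 1/((s - s) + 22) = (s² + 203*s) + 1/(0 + 22) = (s² + 203*s) + 1/22 = 1/22 + s² + 203*s)
r(61) + H(-81) = 61 + (1/22 + (-81)² + 203*(-81)) = 61 + (1/22 + 6561 - 16443) = 61 - 217403/22 = -216061/22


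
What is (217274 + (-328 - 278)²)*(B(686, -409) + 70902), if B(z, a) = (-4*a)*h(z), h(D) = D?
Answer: 697436162980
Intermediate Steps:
B(z, a) = -4*a*z (B(z, a) = (-4*a)*z = -4*a*z)
(217274 + (-328 - 278)²)*(B(686, -409) + 70902) = (217274 + (-328 - 278)²)*(-4*(-409)*686 + 70902) = (217274 + (-606)²)*(1122296 + 70902) = (217274 + 367236)*1193198 = 584510*1193198 = 697436162980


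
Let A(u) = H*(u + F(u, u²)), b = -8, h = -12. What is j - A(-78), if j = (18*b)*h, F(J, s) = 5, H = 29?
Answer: 3845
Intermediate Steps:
j = 1728 (j = (18*(-8))*(-12) = -144*(-12) = 1728)
A(u) = 145 + 29*u (A(u) = 29*(u + 5) = 29*(5 + u) = 145 + 29*u)
j - A(-78) = 1728 - (145 + 29*(-78)) = 1728 - (145 - 2262) = 1728 - 1*(-2117) = 1728 + 2117 = 3845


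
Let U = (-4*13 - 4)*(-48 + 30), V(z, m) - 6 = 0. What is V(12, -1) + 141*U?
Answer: 142134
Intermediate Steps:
V(z, m) = 6 (V(z, m) = 6 + 0 = 6)
U = 1008 (U = (-52 - 4)*(-18) = -56*(-18) = 1008)
V(12, -1) + 141*U = 6 + 141*1008 = 6 + 142128 = 142134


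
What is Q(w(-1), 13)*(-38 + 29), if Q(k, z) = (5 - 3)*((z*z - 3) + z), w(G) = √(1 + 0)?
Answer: -3222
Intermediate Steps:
w(G) = 1 (w(G) = √1 = 1)
Q(k, z) = -6 + 2*z + 2*z² (Q(k, z) = 2*((z² - 3) + z) = 2*((-3 + z²) + z) = 2*(-3 + z + z²) = -6 + 2*z + 2*z²)
Q(w(-1), 13)*(-38 + 29) = (-6 + 2*13 + 2*13²)*(-38 + 29) = (-6 + 26 + 2*169)*(-9) = (-6 + 26 + 338)*(-9) = 358*(-9) = -3222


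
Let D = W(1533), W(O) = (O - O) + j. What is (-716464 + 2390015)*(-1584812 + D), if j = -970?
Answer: -2653887051882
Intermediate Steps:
W(O) = -970 (W(O) = (O - O) - 970 = 0 - 970 = -970)
D = -970
(-716464 + 2390015)*(-1584812 + D) = (-716464 + 2390015)*(-1584812 - 970) = 1673551*(-1585782) = -2653887051882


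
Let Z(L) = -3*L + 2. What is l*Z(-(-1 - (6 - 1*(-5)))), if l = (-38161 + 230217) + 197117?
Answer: -13231882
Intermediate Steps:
Z(L) = 2 - 3*L
l = 389173 (l = 192056 + 197117 = 389173)
l*Z(-(-1 - (6 - 1*(-5)))) = 389173*(2 - (-3)*(-1 - (6 - 1*(-5)))) = 389173*(2 - (-3)*(-1 - (6 + 5))) = 389173*(2 - (-3)*(-1 - 1*11)) = 389173*(2 - (-3)*(-1 - 11)) = 389173*(2 - (-3)*(-12)) = 389173*(2 - 3*12) = 389173*(2 - 36) = 389173*(-34) = -13231882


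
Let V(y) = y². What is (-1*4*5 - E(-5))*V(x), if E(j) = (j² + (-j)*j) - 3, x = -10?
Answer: -1700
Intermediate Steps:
E(j) = -3 (E(j) = (j² - j²) - 3 = 0 - 3 = -3)
(-1*4*5 - E(-5))*V(x) = (-1*4*5 - 1*(-3))*(-10)² = (-4*5 + 3)*100 = (-20 + 3)*100 = -17*100 = -1700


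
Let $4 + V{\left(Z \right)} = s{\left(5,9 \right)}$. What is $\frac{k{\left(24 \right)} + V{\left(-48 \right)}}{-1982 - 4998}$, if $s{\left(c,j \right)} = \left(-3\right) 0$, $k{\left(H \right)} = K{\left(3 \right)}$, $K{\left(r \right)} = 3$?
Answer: $\frac{1}{6980} \approx 0.00014327$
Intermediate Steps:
$k{\left(H \right)} = 3$
$s{\left(c,j \right)} = 0$
$V{\left(Z \right)} = -4$ ($V{\left(Z \right)} = -4 + 0 = -4$)
$\frac{k{\left(24 \right)} + V{\left(-48 \right)}}{-1982 - 4998} = \frac{3 - 4}{-1982 - 4998} = - \frac{1}{-6980} = \left(-1\right) \left(- \frac{1}{6980}\right) = \frac{1}{6980}$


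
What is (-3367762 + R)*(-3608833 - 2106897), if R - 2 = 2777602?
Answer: 3373183785340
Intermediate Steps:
R = 2777604 (R = 2 + 2777602 = 2777604)
(-3367762 + R)*(-3608833 - 2106897) = (-3367762 + 2777604)*(-3608833 - 2106897) = -590158*(-5715730) = 3373183785340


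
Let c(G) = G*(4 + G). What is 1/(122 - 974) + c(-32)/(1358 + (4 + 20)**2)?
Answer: 380729/823884 ≈ 0.46211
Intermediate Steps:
1/(122 - 974) + c(-32)/(1358 + (4 + 20)**2) = 1/(122 - 974) + (-32*(4 - 32))/(1358 + (4 + 20)**2) = 1/(-852) + (-32*(-28))/(1358 + 24**2) = -1/852 + 896/(1358 + 576) = -1/852 + 896/1934 = -1/852 + 896*(1/1934) = -1/852 + 448/967 = 380729/823884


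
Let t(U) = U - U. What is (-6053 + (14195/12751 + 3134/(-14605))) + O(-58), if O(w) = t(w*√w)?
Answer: -1127072876474/186228355 ≈ -6052.1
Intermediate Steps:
t(U) = 0
O(w) = 0
(-6053 + (14195/12751 + 3134/(-14605))) + O(-58) = (-6053 + (14195/12751 + 3134/(-14605))) + 0 = (-6053 + (14195*(1/12751) + 3134*(-1/14605))) + 0 = (-6053 + (14195/12751 - 3134/14605)) + 0 = (-6053 + 167356341/186228355) + 0 = -1127072876474/186228355 + 0 = -1127072876474/186228355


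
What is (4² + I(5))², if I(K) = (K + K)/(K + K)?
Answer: 289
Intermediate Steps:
I(K) = 1 (I(K) = (2*K)/((2*K)) = (2*K)*(1/(2*K)) = 1)
(4² + I(5))² = (4² + 1)² = (16 + 1)² = 17² = 289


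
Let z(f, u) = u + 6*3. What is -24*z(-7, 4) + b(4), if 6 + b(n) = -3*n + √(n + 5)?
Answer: -543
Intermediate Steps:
b(n) = -6 + √(5 + n) - 3*n (b(n) = -6 + (-3*n + √(n + 5)) = -6 + (-3*n + √(5 + n)) = -6 + (√(5 + n) - 3*n) = -6 + √(5 + n) - 3*n)
z(f, u) = 18 + u (z(f, u) = u + 18 = 18 + u)
-24*z(-7, 4) + b(4) = -24*(18 + 4) + (-6 + √(5 + 4) - 3*4) = -24*22 + (-6 + √9 - 12) = -528 + (-6 + 3 - 12) = -528 - 15 = -543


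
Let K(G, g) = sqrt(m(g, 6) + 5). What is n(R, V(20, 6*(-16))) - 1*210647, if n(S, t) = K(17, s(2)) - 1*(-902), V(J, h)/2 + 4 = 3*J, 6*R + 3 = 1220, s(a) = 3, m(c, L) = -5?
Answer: -209745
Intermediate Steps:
R = 1217/6 (R = -1/2 + (1/6)*1220 = -1/2 + 610/3 = 1217/6 ≈ 202.83)
K(G, g) = 0 (K(G, g) = sqrt(-5 + 5) = sqrt(0) = 0)
V(J, h) = -8 + 6*J (V(J, h) = -8 + 2*(3*J) = -8 + 6*J)
n(S, t) = 902 (n(S, t) = 0 - 1*(-902) = 0 + 902 = 902)
n(R, V(20, 6*(-16))) - 1*210647 = 902 - 1*210647 = 902 - 210647 = -209745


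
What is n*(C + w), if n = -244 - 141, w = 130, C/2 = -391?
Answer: 251020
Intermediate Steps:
C = -782 (C = 2*(-391) = -782)
n = -385
n*(C + w) = -385*(-782 + 130) = -385*(-652) = 251020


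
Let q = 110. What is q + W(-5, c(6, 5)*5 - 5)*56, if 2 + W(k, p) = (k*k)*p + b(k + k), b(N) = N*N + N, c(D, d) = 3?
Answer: 19038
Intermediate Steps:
b(N) = N + N² (b(N) = N² + N = N + N²)
W(k, p) = -2 + p*k² + 2*k*(1 + 2*k) (W(k, p) = -2 + ((k*k)*p + (k + k)*(1 + (k + k))) = -2 + (k²*p + (2*k)*(1 + 2*k)) = -2 + (p*k² + 2*k*(1 + 2*k)) = -2 + p*k² + 2*k*(1 + 2*k))
q + W(-5, c(6, 5)*5 - 5)*56 = 110 + (-2 + (3*5 - 5)*(-5)² + 2*(-5)*(1 + 2*(-5)))*56 = 110 + (-2 + (15 - 5)*25 + 2*(-5)*(1 - 10))*56 = 110 + (-2 + 10*25 + 2*(-5)*(-9))*56 = 110 + (-2 + 250 + 90)*56 = 110 + 338*56 = 110 + 18928 = 19038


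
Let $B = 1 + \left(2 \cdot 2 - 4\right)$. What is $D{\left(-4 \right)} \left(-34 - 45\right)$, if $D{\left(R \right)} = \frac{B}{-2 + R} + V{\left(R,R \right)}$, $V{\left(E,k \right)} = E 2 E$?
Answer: $- \frac{15089}{6} \approx -2514.8$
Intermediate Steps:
$V{\left(E,k \right)} = 2 E^{2}$ ($V{\left(E,k \right)} = 2 E E = 2 E^{2}$)
$B = 1$ ($B = 1 + \left(4 - 4\right) = 1 + 0 = 1$)
$D{\left(R \right)} = \frac{1}{-2 + R} + 2 R^{2}$ ($D{\left(R \right)} = 1 \frac{1}{-2 + R} + 2 R^{2} = \frac{1}{-2 + R} + 2 R^{2}$)
$D{\left(-4 \right)} \left(-34 - 45\right) = \frac{1 - 4 \left(-4\right)^{2} + 2 \left(-4\right)^{3}}{-2 - 4} \left(-34 - 45\right) = \frac{1 - 64 + 2 \left(-64\right)}{-6} \left(-79\right) = - \frac{1 - 64 - 128}{6} \left(-79\right) = \left(- \frac{1}{6}\right) \left(-191\right) \left(-79\right) = \frac{191}{6} \left(-79\right) = - \frac{15089}{6}$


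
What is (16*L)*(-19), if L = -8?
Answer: 2432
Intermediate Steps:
(16*L)*(-19) = (16*(-8))*(-19) = -128*(-19) = 2432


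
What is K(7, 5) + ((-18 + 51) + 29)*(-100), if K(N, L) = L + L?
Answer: -6190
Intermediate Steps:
K(N, L) = 2*L
K(7, 5) + ((-18 + 51) + 29)*(-100) = 2*5 + ((-18 + 51) + 29)*(-100) = 10 + (33 + 29)*(-100) = 10 + 62*(-100) = 10 - 6200 = -6190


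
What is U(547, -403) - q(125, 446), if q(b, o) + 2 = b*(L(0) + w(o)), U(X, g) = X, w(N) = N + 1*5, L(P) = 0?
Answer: -55826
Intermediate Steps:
w(N) = 5 + N (w(N) = N + 5 = 5 + N)
q(b, o) = -2 + b*(5 + o) (q(b, o) = -2 + b*(0 + (5 + o)) = -2 + b*(5 + o))
U(547, -403) - q(125, 446) = 547 - (-2 + 125*(5 + 446)) = 547 - (-2 + 125*451) = 547 - (-2 + 56375) = 547 - 1*56373 = 547 - 56373 = -55826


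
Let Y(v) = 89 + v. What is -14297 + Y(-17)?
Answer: -14225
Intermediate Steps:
-14297 + Y(-17) = -14297 + (89 - 17) = -14297 + 72 = -14225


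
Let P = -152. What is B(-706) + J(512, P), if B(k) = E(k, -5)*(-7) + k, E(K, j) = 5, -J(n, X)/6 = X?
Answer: 171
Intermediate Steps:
J(n, X) = -6*X
B(k) = -35 + k (B(k) = 5*(-7) + k = -35 + k)
B(-706) + J(512, P) = (-35 - 706) - 6*(-152) = -741 + 912 = 171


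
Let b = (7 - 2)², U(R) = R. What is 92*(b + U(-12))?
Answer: 1196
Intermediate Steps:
b = 25 (b = 5² = 25)
92*(b + U(-12)) = 92*(25 - 12) = 92*13 = 1196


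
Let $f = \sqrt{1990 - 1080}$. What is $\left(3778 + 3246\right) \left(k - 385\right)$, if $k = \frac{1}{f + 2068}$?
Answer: $- \frac{5781271150864}{2137857} - \frac{3512 \sqrt{910}}{2137857} \approx -2.7042 \cdot 10^{6}$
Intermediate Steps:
$f = \sqrt{910} \approx 30.166$
$k = \frac{1}{2068 + \sqrt{910}}$ ($k = \frac{1}{\sqrt{910} + 2068} = \frac{1}{2068 + \sqrt{910}} \approx 0.00047661$)
$\left(3778 + 3246\right) \left(k - 385\right) = \left(3778 + 3246\right) \left(\left(\frac{1034}{2137857} - \frac{\sqrt{910}}{4275714}\right) - 385\right) = 7024 \left(- \frac{823073911}{2137857} - \frac{\sqrt{910}}{4275714}\right) = - \frac{5781271150864}{2137857} - \frac{3512 \sqrt{910}}{2137857}$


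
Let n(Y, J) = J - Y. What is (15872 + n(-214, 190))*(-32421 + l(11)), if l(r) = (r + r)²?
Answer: -519806612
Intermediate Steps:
l(r) = 4*r² (l(r) = (2*r)² = 4*r²)
(15872 + n(-214, 190))*(-32421 + l(11)) = (15872 + (190 - 1*(-214)))*(-32421 + 4*11²) = (15872 + (190 + 214))*(-32421 + 4*121) = (15872 + 404)*(-32421 + 484) = 16276*(-31937) = -519806612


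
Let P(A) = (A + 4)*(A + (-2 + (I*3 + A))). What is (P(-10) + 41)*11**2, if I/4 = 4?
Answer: -13915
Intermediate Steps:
I = 16 (I = 4*4 = 16)
P(A) = (4 + A)*(46 + 2*A) (P(A) = (A + 4)*(A + (-2 + (16*3 + A))) = (4 + A)*(A + (-2 + (48 + A))) = (4 + A)*(A + (46 + A)) = (4 + A)*(46 + 2*A))
(P(-10) + 41)*11**2 = ((184 + 2*(-10)**2 + 54*(-10)) + 41)*11**2 = ((184 + 2*100 - 540) + 41)*121 = ((184 + 200 - 540) + 41)*121 = (-156 + 41)*121 = -115*121 = -13915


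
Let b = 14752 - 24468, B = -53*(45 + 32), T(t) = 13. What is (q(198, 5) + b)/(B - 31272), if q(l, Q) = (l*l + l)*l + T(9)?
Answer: -7791893/35353 ≈ -220.40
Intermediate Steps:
q(l, Q) = 13 + l*(l + l**2) (q(l, Q) = (l*l + l)*l + 13 = (l**2 + l)*l + 13 = (l + l**2)*l + 13 = l*(l + l**2) + 13 = 13 + l*(l + l**2))
B = -4081 (B = -53*77 = -4081)
b = -9716
(q(198, 5) + b)/(B - 31272) = ((13 + 198**2 + 198**3) - 9716)/(-4081 - 31272) = ((13 + 39204 + 7762392) - 9716)/(-35353) = (7801609 - 9716)*(-1/35353) = 7791893*(-1/35353) = -7791893/35353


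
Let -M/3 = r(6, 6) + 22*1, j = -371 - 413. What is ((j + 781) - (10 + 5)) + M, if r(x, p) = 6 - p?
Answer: -84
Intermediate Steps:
j = -784
M = -66 (M = -3*((6 - 1*6) + 22*1) = -3*((6 - 6) + 22) = -3*(0 + 22) = -3*22 = -66)
((j + 781) - (10 + 5)) + M = ((-784 + 781) - (10 + 5)) - 66 = (-3 - 1*15) - 66 = (-3 - 15) - 66 = -18 - 66 = -84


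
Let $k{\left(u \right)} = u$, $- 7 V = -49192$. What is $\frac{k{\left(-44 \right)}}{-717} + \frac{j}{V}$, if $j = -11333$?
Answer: $- \frac{54715879}{35270664} \approx -1.5513$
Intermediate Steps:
$V = \frac{49192}{7}$ ($V = \left(- \frac{1}{7}\right) \left(-49192\right) = \frac{49192}{7} \approx 7027.4$)
$\frac{k{\left(-44 \right)}}{-717} + \frac{j}{V} = - \frac{44}{-717} - \frac{11333}{\frac{49192}{7}} = \left(-44\right) \left(- \frac{1}{717}\right) - \frac{79331}{49192} = \frac{44}{717} - \frac{79331}{49192} = - \frac{54715879}{35270664}$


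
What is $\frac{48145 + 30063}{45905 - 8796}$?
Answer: $\frac{78208}{37109} \approx 2.1075$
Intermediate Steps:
$\frac{48145 + 30063}{45905 - 8796} = \frac{78208}{37109}$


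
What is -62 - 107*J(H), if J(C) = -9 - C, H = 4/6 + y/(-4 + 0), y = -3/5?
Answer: 59303/60 ≈ 988.38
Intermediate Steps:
y = -⅗ (y = -3*⅕ = -⅗ ≈ -0.60000)
H = 49/60 (H = 4/6 - 3/(5*(-4 + 0)) = 4*(⅙) - ⅗/(-4) = ⅔ - ⅗*(-¼) = ⅔ + 3/20 = 49/60 ≈ 0.81667)
-62 - 107*J(H) = -62 - 107*(-9 - 1*49/60) = -62 - 107*(-9 - 49/60) = -62 - 107*(-589/60) = -62 + 63023/60 = 59303/60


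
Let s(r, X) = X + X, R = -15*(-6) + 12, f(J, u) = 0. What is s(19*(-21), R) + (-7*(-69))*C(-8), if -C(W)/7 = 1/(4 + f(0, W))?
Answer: -2565/4 ≈ -641.25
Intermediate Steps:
R = 102 (R = 90 + 12 = 102)
C(W) = -7/4 (C(W) = -7/(4 + 0) = -7/4)
s(r, X) = 2*X
s(19*(-21), R) + (-7*(-69))*C(-8) = 2*102 - 7*(-69)*(-7/4) = 204 + 483*(-7/4) = 204 - 3381/4 = -2565/4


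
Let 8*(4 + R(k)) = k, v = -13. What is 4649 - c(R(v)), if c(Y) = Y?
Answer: 37237/8 ≈ 4654.6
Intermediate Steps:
R(k) = -4 + k/8
4649 - c(R(v)) = 4649 - (-4 + (⅛)*(-13)) = 4649 - (-4 - 13/8) = 4649 - 1*(-45/8) = 4649 + 45/8 = 37237/8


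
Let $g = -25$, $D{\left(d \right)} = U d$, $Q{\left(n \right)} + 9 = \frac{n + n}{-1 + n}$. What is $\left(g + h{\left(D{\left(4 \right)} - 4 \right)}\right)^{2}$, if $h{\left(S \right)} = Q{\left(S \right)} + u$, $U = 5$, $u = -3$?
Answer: $\frac{273529}{225} \approx 1215.7$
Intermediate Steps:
$Q{\left(n \right)} = -9 + \frac{2 n}{-1 + n}$ ($Q{\left(n \right)} = -9 + \frac{n + n}{-1 + n} = -9 + \frac{2 n}{-1 + n}$)
$D{\left(d \right)} = 5 d$
$h{\left(S \right)} = -3 + \frac{9 - 7 S}{-1 + S}$ ($h{\left(S \right)} = \frac{9 - 7 S}{-1 + S} - 3 = -3 + \frac{9 - 7 S}{-1 + S}$)
$\left(g + h{\left(D{\left(4 \right)} - 4 \right)}\right)^{2} = \left(-25 + \frac{2 \left(6 - 5 \left(5 \cdot 4 - 4\right)\right)}{-1 + \left(5 \cdot 4 - 4\right)}\right)^{2} = \left(-25 + \frac{2 \left(6 - 5 \left(20 - 4\right)\right)}{-1 + \left(20 - 4\right)}\right)^{2} = \left(-25 + \frac{2 \left(6 - 80\right)}{-1 + 16}\right)^{2} = \left(-25 + \frac{2 \left(6 - 80\right)}{15}\right)^{2} = \left(-25 + 2 \cdot \frac{1}{15} \left(-74\right)\right)^{2} = \left(-25 - \frac{148}{15}\right)^{2} = \left(- \frac{523}{15}\right)^{2} = \frac{273529}{225}$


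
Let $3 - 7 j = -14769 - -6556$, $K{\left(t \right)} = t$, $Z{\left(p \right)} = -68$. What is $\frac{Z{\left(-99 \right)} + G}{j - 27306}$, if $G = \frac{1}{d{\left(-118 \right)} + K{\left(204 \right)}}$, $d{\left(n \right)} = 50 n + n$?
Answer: $\frac{2767471}{1063531764} \approx 0.0026022$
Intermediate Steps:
$d{\left(n \right)} = 51 n$
$j = \frac{8216}{7}$ ($j = \frac{3}{7} - \frac{-14769 - -6556}{7} = \frac{3}{7} - \frac{-14769 + 6556}{7} = \frac{3}{7} - - \frac{8213}{7} = \frac{3}{7} + \frac{8213}{7} = \frac{8216}{7} \approx 1173.7$)
$G = - \frac{1}{5814}$ ($G = \frac{1}{51 \left(-118\right) + 204} = \frac{1}{-6018 + 204} = \frac{1}{-5814} = - \frac{1}{5814} \approx -0.000172$)
$\frac{Z{\left(-99 \right)} + G}{j - 27306} = \frac{-68 - \frac{1}{5814}}{\frac{8216}{7} - 27306} = - \frac{395353}{5814 \left(- \frac{182926}{7}\right)} = \left(- \frac{395353}{5814}\right) \left(- \frac{7}{182926}\right) = \frac{2767471}{1063531764}$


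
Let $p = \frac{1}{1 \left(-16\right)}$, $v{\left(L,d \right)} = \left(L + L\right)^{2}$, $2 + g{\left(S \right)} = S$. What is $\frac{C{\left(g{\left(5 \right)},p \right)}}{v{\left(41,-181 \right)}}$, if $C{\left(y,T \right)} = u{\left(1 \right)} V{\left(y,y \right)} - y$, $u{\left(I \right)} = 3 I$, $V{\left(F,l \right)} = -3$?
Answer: $- \frac{3}{1681} \approx -0.0017847$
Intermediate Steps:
$g{\left(S \right)} = -2 + S$
$v{\left(L,d \right)} = 4 L^{2}$ ($v{\left(L,d \right)} = \left(2 L\right)^{2} = 4 L^{2}$)
$p = - \frac{1}{16}$ ($p = \frac{1}{-16} = - \frac{1}{16} \approx -0.0625$)
$C{\left(y,T \right)} = -9 - y$ ($C{\left(y,T \right)} = 3 \cdot 1 \left(-3\right) - y = 3 \left(-3\right) - y = -9 - y$)
$\frac{C{\left(g{\left(5 \right)},p \right)}}{v{\left(41,-181 \right)}} = \frac{-9 - \left(-2 + 5\right)}{4 \cdot 41^{2}} = \frac{-9 - 3}{4 \cdot 1681} = \frac{-9 - 3}{6724} = \left(-12\right) \frac{1}{6724} = - \frac{3}{1681}$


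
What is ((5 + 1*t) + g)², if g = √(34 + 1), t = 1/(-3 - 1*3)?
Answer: 2101/36 + 29*√35/3 ≈ 115.55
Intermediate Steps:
t = -⅙ (t = 1/(-3 - 3) = 1/(-6) = -⅙ ≈ -0.16667)
g = √35 ≈ 5.9161
((5 + 1*t) + g)² = ((5 + 1*(-⅙)) + √35)² = ((5 - ⅙) + √35)² = (29/6 + √35)²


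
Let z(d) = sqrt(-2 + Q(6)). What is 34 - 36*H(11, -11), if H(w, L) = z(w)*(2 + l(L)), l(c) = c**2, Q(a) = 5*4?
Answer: 34 - 13284*sqrt(2) ≈ -18752.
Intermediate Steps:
Q(a) = 20
z(d) = 3*sqrt(2) (z(d) = sqrt(-2 + 20) = sqrt(18) = 3*sqrt(2))
H(w, L) = 3*sqrt(2)*(2 + L**2) (H(w, L) = (3*sqrt(2))*(2 + L**2) = 3*sqrt(2)*(2 + L**2))
34 - 36*H(11, -11) = 34 - 108*sqrt(2)*(2 + (-11)**2) = 34 - 108*sqrt(2)*(2 + 121) = 34 - 108*sqrt(2)*123 = 34 - 13284*sqrt(2)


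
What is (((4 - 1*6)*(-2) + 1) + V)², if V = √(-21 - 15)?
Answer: -11 + 60*I ≈ -11.0 + 60.0*I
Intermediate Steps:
V = 6*I (V = √(-36) = 6*I ≈ 6.0*I)
(((4 - 1*6)*(-2) + 1) + V)² = (((4 - 1*6)*(-2) + 1) + 6*I)² = (((4 - 6)*(-2) + 1) + 6*I)² = ((-2*(-2) + 1) + 6*I)² = ((4 + 1) + 6*I)² = (5 + 6*I)²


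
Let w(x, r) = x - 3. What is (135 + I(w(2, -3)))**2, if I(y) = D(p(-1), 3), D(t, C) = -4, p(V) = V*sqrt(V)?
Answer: 17161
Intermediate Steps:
w(x, r) = -3 + x
p(V) = V**(3/2)
I(y) = -4
(135 + I(w(2, -3)))**2 = (135 - 4)**2 = 131**2 = 17161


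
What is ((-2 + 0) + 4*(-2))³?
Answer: -1000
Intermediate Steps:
((-2 + 0) + 4*(-2))³ = (-2 - 8)³ = (-10)³ = -1000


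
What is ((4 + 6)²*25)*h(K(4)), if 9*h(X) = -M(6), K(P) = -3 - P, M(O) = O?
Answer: -5000/3 ≈ -1666.7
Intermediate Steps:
h(X) = -⅔ (h(X) = (-1*6)/9 = (⅑)*(-6) = -⅔)
((4 + 6)²*25)*h(K(4)) = ((4 + 6)²*25)*(-⅔) = (10²*25)*(-⅔) = (100*25)*(-⅔) = 2500*(-⅔) = -5000/3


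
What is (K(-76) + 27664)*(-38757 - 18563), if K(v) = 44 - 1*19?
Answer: -1587133480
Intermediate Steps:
K(v) = 25 (K(v) = 44 - 19 = 25)
(K(-76) + 27664)*(-38757 - 18563) = (25 + 27664)*(-38757 - 18563) = 27689*(-57320) = -1587133480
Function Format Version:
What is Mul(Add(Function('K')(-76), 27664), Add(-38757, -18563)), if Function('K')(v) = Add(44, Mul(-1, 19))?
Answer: -1587133480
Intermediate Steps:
Function('K')(v) = 25 (Function('K')(v) = Add(44, -19) = 25)
Mul(Add(Function('K')(-76), 27664), Add(-38757, -18563)) = Mul(Add(25, 27664), Add(-38757, -18563)) = Mul(27689, -57320) = -1587133480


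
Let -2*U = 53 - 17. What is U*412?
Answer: -7416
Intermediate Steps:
U = -18 (U = -(53 - 17)/2 = -½*36 = -18)
U*412 = -18*412 = -7416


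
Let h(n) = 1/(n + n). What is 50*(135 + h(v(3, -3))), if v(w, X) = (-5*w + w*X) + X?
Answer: 182225/27 ≈ 6749.1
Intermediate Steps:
v(w, X) = X - 5*w + X*w (v(w, X) = (-5*w + X*w) + X = X - 5*w + X*w)
h(n) = 1/(2*n)
50*(135 + h(v(3, -3))) = 50*(135 + 1/(2*(-3 - 5*3 - 3*3))) = 50*(135 + 1/(2*(-3 - 15 - 9))) = 50*(135 + (½)/(-27)) = 50*(135 + (½)*(-1/27)) = 50*(135 - 1/54) = 50*(7289/54) = 182225/27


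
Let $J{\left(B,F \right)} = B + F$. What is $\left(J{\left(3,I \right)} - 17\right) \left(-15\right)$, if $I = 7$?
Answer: $105$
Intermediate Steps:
$\left(J{\left(3,I \right)} - 17\right) \left(-15\right) = \left(\left(3 + 7\right) - 17\right) \left(-15\right) = \left(10 - 17\right) \left(-15\right) = \left(-7\right) \left(-15\right) = 105$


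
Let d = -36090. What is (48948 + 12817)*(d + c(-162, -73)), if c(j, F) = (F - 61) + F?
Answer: -2241884205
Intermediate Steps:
c(j, F) = -61 + 2*F (c(j, F) = (-61 + F) + F = -61 + 2*F)
(48948 + 12817)*(d + c(-162, -73)) = (48948 + 12817)*(-36090 + (-61 + 2*(-73))) = 61765*(-36090 + (-61 - 146)) = 61765*(-36090 - 207) = 61765*(-36297) = -2241884205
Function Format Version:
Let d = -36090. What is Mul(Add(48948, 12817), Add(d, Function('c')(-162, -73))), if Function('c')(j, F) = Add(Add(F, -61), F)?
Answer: -2241884205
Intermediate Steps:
Function('c')(j, F) = Add(-61, Mul(2, F)) (Function('c')(j, F) = Add(Add(-61, F), F) = Add(-61, Mul(2, F)))
Mul(Add(48948, 12817), Add(d, Function('c')(-162, -73))) = Mul(Add(48948, 12817), Add(-36090, Add(-61, Mul(2, -73)))) = Mul(61765, Add(-36090, Add(-61, -146))) = Mul(61765, Add(-36090, -207)) = Mul(61765, -36297) = -2241884205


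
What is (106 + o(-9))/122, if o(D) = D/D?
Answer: 107/122 ≈ 0.87705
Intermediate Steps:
o(D) = 1
(106 + o(-9))/122 = (106 + 1)/122 = (1/122)*107 = 107/122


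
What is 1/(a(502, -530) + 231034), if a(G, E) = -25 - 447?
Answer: 1/230562 ≈ 4.3372e-6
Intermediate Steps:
a(G, E) = -472
1/(a(502, -530) + 231034) = 1/(-472 + 231034) = 1/230562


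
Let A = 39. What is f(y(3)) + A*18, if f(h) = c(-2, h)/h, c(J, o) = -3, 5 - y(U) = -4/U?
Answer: 13329/19 ≈ 701.53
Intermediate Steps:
y(U) = 5 + 4/U (y(U) = 5 - (-4)/U = 5 + 4/U)
f(h) = -3/h
f(y(3)) + A*18 = -3/(5 + 4/3) + 39*18 = -3/(5 + 4*(⅓)) + 702 = -3/(5 + 4/3) + 702 = -3/19/3 + 702 = -3*3/19 + 702 = -9/19 + 702 = 13329/19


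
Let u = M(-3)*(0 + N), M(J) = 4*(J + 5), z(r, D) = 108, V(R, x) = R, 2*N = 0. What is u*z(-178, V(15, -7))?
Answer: 0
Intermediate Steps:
N = 0 (N = (1/2)*0 = 0)
M(J) = 20 + 4*J (M(J) = 4*(5 + J) = 20 + 4*J)
u = 0 (u = (20 + 4*(-3))*(0 + 0) = (20 - 12)*0 = 8*0 = 0)
u*z(-178, V(15, -7)) = 0*108 = 0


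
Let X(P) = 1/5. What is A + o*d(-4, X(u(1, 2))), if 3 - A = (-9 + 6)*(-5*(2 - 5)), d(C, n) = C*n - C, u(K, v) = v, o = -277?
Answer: -4192/5 ≈ -838.40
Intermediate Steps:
X(P) = ⅕
d(C, n) = -C + C*n
A = 48 (A = 3 - (-9 + 6)*(-5*(2 - 5)) = 3 - (-3)*(-5*(-3)) = 3 - (-3)*15 = 3 - 1*(-45) = 3 + 45 = 48)
A + o*d(-4, X(u(1, 2))) = 48 - (-1108)*(-1 + ⅕) = 48 - (-1108)*(-4)/5 = 48 - 277*16/5 = 48 - 4432/5 = -4192/5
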